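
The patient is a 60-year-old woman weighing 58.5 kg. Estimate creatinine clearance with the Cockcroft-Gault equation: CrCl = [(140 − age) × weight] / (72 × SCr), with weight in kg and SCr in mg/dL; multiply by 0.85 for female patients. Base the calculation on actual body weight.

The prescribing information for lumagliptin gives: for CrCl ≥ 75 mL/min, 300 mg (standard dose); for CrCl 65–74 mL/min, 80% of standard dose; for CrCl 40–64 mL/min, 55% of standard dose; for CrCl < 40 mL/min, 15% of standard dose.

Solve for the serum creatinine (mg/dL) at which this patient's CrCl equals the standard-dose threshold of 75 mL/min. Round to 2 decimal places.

Standard dose requires CrCl ≥ 75 mL/min.
Set (140 − 60) × 58.5 × 0.85 / (72 × SCr) = 75
SCr = (140 − 60) × 58.5 × 0.85 / (72 × 75) = 0.737 mg/dL

0.74 mg/dL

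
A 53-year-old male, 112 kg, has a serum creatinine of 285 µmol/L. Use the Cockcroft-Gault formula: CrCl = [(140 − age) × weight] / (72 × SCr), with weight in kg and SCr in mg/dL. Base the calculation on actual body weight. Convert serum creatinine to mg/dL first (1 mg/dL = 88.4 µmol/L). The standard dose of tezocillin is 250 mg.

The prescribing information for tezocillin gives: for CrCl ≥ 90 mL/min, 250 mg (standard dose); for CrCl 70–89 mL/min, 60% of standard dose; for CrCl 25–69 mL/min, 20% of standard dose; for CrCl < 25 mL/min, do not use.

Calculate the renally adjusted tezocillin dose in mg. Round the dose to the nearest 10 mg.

50 mg

SCr = 285 / 88.4 = 3.224 mg/dL
CrCl = (140 − 53) × 112 / (72 × 3.224) = 9744.0 / 232.13 ≈ 42.0 mL/min
CrCl ≈ 42 mL/min → bracket 25–69 mL/min.
20% of 250 mg = 50 mg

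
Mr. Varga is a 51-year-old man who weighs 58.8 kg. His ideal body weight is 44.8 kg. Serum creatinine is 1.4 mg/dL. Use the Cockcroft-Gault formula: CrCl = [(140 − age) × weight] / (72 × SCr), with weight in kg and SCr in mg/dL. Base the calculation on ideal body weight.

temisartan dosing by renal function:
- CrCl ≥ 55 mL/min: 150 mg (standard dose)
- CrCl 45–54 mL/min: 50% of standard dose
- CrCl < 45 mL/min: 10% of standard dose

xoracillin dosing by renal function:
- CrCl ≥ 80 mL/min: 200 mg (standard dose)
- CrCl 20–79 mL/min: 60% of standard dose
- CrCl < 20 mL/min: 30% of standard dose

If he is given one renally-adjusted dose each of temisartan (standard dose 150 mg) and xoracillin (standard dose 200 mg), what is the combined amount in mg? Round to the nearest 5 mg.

135 mg

CrCl = (140 − 51) × 44.8 / (72 × 1.4) = 3987.2 / 100.80 ≈ 39.6 mL/min
CrCl ≈ 40 mL/min.
temisartan: < 45 mL/min → 10% of 150 mg = 15 mg.
xoracillin: 20–79 mL/min → 60% of 200 mg = 120 mg.
Total = 15 + 120 = 135 mg.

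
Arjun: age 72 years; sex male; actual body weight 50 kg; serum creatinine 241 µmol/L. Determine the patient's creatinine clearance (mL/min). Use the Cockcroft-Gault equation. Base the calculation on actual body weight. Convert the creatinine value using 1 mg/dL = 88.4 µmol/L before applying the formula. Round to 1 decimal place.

17.3 mL/min

SCr = 241 / 88.4 = 2.726 mg/dL
CrCl = (140 − 72) × 50 / (72 × 2.726) = 3400.0 / 196.27 ≈ 17.3 mL/min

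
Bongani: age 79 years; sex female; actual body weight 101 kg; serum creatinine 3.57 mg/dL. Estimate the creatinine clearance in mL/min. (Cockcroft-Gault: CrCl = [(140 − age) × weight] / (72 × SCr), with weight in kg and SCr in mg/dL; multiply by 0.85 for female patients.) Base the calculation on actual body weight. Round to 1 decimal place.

20.4 mL/min

CrCl = (140 − 79) × 101 / (72 × 3.57) × 0.85 = 6161.0 / 257.04 × 0.85 ≈ 20.4 mL/min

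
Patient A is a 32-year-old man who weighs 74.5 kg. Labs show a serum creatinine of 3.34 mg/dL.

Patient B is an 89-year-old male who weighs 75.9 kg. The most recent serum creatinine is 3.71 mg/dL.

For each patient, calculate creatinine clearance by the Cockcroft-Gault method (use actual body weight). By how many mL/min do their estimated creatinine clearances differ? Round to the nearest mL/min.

19 mL/min

Patient A: CrCl = (140 − 32) × 74.5 / (72 × 3.34) = 8046.0 / 240.48 ≈ 33.5 mL/min
Patient B: CrCl = (140 − 89) × 75.9 / (72 × 3.71) = 3870.9 / 267.12 ≈ 14.5 mL/min
|33.5 − 14.5| = 19.0 mL/min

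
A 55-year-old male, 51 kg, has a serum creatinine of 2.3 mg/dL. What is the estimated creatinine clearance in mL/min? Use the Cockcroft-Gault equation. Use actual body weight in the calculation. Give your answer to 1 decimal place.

CrCl = (140 − 55) × 51 / (72 × 2.3) = 4335.0 / 165.60 ≈ 26.2 mL/min

26.2 mL/min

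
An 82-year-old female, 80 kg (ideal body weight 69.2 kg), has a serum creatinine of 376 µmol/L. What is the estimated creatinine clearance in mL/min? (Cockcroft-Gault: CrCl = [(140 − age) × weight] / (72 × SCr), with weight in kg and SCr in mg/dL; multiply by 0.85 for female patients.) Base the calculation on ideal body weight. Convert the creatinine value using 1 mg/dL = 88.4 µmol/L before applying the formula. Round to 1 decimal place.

SCr = 376 / 88.4 = 4.253 mg/dL
CrCl = (140 − 82) × 69.2 / (72 × 4.253) × 0.85 = 4013.6 / 306.22 × 0.85 ≈ 11.1 mL/min

11.1 mL/min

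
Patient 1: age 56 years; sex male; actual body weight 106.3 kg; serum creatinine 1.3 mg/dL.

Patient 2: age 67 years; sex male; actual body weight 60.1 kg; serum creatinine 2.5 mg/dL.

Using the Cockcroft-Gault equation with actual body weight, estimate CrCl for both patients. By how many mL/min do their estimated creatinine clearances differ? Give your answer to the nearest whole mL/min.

Patient 1: CrCl = (140 − 56) × 106.3 / (72 × 1.3) = 8929.2 / 93.60 ≈ 95.4 mL/min
Patient 2: CrCl = (140 − 67) × 60.1 / (72 × 2.5) = 4387.3 / 180.00 ≈ 24.4 mL/min
|95.4 − 24.4| = 71.0 mL/min

71 mL/min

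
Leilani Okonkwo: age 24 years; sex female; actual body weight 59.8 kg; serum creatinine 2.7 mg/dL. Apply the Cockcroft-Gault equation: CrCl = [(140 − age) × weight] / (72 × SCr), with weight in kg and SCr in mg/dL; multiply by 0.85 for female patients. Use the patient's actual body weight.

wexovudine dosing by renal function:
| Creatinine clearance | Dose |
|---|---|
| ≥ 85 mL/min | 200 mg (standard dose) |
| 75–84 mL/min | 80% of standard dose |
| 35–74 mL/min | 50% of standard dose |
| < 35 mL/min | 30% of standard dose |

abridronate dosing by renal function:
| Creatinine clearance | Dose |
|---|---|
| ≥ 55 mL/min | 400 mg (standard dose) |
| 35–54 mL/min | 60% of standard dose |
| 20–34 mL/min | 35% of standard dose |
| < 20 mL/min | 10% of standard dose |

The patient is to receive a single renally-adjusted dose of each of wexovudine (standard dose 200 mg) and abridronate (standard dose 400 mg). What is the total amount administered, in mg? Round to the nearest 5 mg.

CrCl = (140 − 24) × 59.8 / (72 × 2.7) × 0.85 = 6936.8 / 194.40 × 0.85 ≈ 30.3 mL/min
CrCl ≈ 30 mL/min.
wexovudine: < 35 mL/min → 30% of 200 mg = 60 mg.
abridronate: 20–34 mL/min → 35% of 400 mg = 140 mg.
Total = 60 + 140 = 200 mg.

200 mg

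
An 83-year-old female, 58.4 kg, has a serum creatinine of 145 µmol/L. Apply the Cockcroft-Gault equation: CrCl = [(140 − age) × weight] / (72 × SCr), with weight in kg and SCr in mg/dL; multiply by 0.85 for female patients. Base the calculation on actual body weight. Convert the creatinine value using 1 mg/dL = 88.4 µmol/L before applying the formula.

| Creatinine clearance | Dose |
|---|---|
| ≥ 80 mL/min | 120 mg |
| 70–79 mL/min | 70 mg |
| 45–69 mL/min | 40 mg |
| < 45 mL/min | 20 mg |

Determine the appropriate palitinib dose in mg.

SCr = 145 / 88.4 = 1.64 mg/dL
CrCl = (140 − 83) × 58.4 / (72 × 1.64) × 0.85 = 3328.8 / 118.08 × 0.85 ≈ 24.0 mL/min
CrCl ≈ 24 mL/min → bracket < 45 mL/min.
Dose for this bracket: 20 mg.

20 mg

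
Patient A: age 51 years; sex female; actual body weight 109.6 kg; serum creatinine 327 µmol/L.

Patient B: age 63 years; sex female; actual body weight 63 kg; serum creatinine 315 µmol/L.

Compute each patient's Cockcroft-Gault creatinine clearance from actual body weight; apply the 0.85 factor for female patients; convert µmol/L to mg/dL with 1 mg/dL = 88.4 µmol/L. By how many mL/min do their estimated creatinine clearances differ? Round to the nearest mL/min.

15 mL/min

Patient A: SCr = 327 / 88.4 = 3.699 mg/dL
Patient A: CrCl = (140 − 51) × 109.6 / (72 × 3.699) × 0.85 = 9754.4 / 266.33 × 0.85 ≈ 31.1 mL/min
Patient B: SCr = 315 / 88.4 = 3.563 mg/dL
Patient B: CrCl = (140 − 63) × 63 / (72 × 3.563) × 0.85 = 4851.0 / 256.54 × 0.85 ≈ 16.1 mL/min
|31.1 − 16.1| = 15.0 mL/min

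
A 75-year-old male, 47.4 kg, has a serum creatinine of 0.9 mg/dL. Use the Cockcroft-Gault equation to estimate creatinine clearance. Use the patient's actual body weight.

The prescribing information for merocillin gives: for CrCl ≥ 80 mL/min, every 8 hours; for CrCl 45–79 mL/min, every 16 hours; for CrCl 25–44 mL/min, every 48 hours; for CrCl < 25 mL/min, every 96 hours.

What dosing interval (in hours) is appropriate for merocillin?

CrCl = (140 − 75) × 47.4 / (72 × 0.9) = 3081.0 / 64.80 ≈ 47.5 mL/min
CrCl ≈ 48 mL/min → bracket 45–79 mL/min → every 16 hours.

every 16 hours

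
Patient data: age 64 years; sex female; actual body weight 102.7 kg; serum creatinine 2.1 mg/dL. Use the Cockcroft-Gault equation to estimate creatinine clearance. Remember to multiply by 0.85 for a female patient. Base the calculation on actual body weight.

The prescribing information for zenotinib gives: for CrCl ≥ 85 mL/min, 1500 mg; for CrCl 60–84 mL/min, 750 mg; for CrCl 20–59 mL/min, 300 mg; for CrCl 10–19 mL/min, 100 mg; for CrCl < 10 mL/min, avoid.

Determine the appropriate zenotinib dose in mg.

300 mg

CrCl = (140 − 64) × 102.7 / (72 × 2.1) × 0.85 = 7805.2 / 151.20 × 0.85 ≈ 43.9 mL/min
CrCl ≈ 44 mL/min → bracket 20–59 mL/min.
Dose for this bracket: 300 mg.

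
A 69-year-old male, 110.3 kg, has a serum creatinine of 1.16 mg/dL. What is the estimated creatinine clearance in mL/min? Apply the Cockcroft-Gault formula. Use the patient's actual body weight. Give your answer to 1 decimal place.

CrCl = (140 − 69) × 110.3 / (72 × 1.16) = 7831.3 / 83.52 ≈ 93.8 mL/min

93.8 mL/min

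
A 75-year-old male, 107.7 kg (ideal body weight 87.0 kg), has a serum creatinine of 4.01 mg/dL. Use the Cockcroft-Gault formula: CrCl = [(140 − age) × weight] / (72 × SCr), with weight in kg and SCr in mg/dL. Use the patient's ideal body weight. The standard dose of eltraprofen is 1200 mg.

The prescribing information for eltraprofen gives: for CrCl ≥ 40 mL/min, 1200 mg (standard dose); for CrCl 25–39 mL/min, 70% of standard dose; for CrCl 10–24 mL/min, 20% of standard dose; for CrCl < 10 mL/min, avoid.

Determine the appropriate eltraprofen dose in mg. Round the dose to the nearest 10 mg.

CrCl = (140 − 75) × 87 / (72 × 4.01) = 5655.0 / 288.72 ≈ 19.6 mL/min
CrCl ≈ 20 mL/min → bracket 10–24 mL/min.
20% of 1200 mg = 240 mg

240 mg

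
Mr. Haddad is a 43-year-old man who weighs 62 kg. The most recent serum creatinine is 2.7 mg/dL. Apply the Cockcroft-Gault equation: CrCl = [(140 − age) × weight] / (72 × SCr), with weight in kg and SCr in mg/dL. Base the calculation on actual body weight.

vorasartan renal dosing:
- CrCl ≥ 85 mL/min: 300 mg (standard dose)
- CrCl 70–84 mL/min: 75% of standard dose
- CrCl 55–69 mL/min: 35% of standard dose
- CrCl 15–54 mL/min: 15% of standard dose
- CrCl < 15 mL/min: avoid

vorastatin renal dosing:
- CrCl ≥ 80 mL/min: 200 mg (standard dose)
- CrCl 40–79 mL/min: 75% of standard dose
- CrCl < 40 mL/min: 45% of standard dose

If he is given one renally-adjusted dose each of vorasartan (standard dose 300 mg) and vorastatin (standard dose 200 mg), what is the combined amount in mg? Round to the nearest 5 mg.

135 mg

CrCl = (140 − 43) × 62 / (72 × 2.7) = 6014.0 / 194.40 ≈ 30.9 mL/min
CrCl ≈ 31 mL/min.
vorasartan: 15–54 mL/min → 15% of 300 mg = 45 mg.
vorastatin: < 40 mL/min → 45% of 200 mg = 90 mg.
Total = 45 + 90 = 135 mg.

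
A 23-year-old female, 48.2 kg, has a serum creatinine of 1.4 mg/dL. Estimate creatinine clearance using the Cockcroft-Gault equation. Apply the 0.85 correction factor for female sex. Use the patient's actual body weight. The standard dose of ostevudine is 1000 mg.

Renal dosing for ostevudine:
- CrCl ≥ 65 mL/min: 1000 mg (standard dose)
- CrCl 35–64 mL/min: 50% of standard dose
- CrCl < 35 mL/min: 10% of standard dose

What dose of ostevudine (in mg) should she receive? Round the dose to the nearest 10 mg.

500 mg

CrCl = (140 − 23) × 48.2 / (72 × 1.4) × 0.85 = 5639.4 / 100.80 × 0.85 ≈ 47.6 mL/min
CrCl ≈ 48 mL/min → bracket 35–64 mL/min.
50% of 1000 mg = 500 mg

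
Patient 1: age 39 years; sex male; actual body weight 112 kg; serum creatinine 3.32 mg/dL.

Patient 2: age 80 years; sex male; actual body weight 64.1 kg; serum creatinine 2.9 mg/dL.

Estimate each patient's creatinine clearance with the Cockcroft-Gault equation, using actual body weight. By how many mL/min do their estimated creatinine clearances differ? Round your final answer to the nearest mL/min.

Patient 1: CrCl = (140 − 39) × 112 / (72 × 3.32) = 11312.0 / 239.04 ≈ 47.3 mL/min
Patient 2: CrCl = (140 − 80) × 64.1 / (72 × 2.9) = 3846.0 / 208.80 ≈ 18.4 mL/min
|47.3 − 18.4| = 28.9 mL/min

29 mL/min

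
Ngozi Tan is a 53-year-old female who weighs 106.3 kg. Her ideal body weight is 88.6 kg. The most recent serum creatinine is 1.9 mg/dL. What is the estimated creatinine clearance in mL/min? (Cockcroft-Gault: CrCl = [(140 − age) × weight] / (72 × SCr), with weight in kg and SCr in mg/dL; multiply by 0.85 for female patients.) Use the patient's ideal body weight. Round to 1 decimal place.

47.9 mL/min

CrCl = (140 − 53) × 88.6 / (72 × 1.9) × 0.85 = 7708.2 / 136.80 × 0.85 ≈ 47.9 mL/min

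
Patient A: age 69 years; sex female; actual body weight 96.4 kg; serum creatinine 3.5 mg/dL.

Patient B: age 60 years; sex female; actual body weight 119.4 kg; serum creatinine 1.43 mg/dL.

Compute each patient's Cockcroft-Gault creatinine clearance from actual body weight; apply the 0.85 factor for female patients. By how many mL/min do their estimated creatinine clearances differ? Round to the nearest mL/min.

Patient A: CrCl = (140 − 69) × 96.4 / (72 × 3.5) × 0.85 = 6844.4 / 252.00 × 0.85 ≈ 23.1 mL/min
Patient B: CrCl = (140 − 60) × 119.4 / (72 × 1.43) × 0.85 = 9552.0 / 102.96 × 0.85 ≈ 78.9 mL/min
|23.1 − 78.9| = 55.8 mL/min

56 mL/min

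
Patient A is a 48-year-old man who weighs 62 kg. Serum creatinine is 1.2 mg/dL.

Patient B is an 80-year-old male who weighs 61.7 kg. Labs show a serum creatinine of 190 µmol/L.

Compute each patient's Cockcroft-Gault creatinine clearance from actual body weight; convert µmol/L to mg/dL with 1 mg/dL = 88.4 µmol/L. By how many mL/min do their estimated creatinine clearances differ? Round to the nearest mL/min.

42 mL/min

Patient A: CrCl = (140 − 48) × 62 / (72 × 1.2) = 5704.0 / 86.40 ≈ 66.0 mL/min
Patient B: SCr = 190 / 88.4 = 2.149 mg/dL
Patient B: CrCl = (140 − 80) × 61.7 / (72 × 2.149) = 3702.0 / 154.73 ≈ 23.9 mL/min
|66.0 − 23.9| = 42.1 mL/min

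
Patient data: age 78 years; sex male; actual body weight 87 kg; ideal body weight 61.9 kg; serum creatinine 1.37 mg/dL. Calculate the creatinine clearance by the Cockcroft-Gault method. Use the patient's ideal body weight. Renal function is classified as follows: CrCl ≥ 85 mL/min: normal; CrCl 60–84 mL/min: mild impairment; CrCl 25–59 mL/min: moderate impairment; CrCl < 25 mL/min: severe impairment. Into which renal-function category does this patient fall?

CrCl = (140 − 78) × 61.9 / (72 × 1.37) = 3837.8 / 98.64 ≈ 38.9 mL/min
39 mL/min falls in the 'moderate impairment' range.

moderate impairment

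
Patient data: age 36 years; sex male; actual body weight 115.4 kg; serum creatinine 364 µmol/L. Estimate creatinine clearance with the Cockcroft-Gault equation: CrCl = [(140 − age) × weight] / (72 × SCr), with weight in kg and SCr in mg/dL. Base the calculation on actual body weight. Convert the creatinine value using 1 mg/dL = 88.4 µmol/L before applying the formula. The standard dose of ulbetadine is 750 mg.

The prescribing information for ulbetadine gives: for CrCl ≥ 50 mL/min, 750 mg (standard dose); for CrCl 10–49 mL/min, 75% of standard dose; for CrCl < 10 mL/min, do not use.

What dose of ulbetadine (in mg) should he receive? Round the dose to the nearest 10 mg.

560 mg

SCr = 364 / 88.4 = 4.118 mg/dL
CrCl = (140 − 36) × 115.4 / (72 × 4.118) = 12001.6 / 296.50 ≈ 40.5 mL/min
CrCl ≈ 40 mL/min → bracket 10–49 mL/min.
75% of 750 mg = 562.5 mg → 560 mg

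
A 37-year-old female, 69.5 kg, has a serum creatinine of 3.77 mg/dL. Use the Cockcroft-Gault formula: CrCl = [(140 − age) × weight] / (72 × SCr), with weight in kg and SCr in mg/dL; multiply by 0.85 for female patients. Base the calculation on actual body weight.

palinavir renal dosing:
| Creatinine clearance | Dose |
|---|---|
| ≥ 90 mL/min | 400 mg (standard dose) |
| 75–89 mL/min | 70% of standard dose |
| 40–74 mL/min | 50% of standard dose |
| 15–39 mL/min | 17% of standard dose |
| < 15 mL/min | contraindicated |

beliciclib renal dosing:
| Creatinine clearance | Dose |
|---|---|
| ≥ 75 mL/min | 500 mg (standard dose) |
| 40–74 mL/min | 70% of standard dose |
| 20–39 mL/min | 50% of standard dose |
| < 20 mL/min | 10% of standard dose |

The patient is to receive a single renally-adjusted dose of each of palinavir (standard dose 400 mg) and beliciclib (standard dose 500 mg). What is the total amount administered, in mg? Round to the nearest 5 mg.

CrCl = (140 − 37) × 69.5 / (72 × 3.77) × 0.85 = 7158.5 / 271.44 × 0.85 ≈ 22.4 mL/min
CrCl ≈ 22 mL/min.
palinavir: 15–39 mL/min → 17% of 400 mg = 68 mg.
beliciclib: 20–39 mL/min → 50% of 500 mg = 250 mg.
Total = 68 + 250 = 318 mg.

320 mg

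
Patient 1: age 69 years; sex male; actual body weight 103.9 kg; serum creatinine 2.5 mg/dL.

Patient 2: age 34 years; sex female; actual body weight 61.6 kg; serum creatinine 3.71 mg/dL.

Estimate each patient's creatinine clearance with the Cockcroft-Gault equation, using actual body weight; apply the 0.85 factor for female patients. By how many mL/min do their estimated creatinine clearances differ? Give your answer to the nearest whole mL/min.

20 mL/min

Patient 1: CrCl = (140 − 69) × 103.9 / (72 × 2.5) = 7376.9 / 180.00 ≈ 41.0 mL/min
Patient 2: CrCl = (140 − 34) × 61.6 / (72 × 3.71) × 0.85 = 6529.6 / 267.12 × 0.85 ≈ 20.8 mL/min
|41.0 − 20.8| = 20.2 mL/min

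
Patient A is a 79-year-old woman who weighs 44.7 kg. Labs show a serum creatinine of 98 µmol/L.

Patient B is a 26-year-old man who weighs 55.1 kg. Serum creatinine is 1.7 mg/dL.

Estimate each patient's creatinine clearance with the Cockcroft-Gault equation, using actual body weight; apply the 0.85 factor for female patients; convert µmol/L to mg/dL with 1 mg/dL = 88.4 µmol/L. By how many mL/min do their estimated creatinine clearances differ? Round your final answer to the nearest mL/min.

Patient A: SCr = 98 / 88.4 = 1.109 mg/dL
Patient A: CrCl = (140 − 79) × 44.7 / (72 × 1.109) × 0.85 = 2726.7 / 79.85 × 0.85 ≈ 29.0 mL/min
Patient B: CrCl = (140 − 26) × 55.1 / (72 × 1.7) = 6281.4 / 122.40 ≈ 51.3 mL/min
|29.0 − 51.3| = 22.3 mL/min

22 mL/min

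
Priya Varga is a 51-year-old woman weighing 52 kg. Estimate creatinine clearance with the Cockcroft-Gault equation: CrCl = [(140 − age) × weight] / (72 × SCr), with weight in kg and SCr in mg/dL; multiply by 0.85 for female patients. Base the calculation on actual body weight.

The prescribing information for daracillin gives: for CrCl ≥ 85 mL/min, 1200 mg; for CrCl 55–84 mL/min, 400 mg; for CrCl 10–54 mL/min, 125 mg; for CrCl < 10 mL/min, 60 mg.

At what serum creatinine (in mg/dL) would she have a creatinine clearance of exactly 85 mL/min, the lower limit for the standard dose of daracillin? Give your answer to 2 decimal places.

0.64 mg/dL

Standard dose requires CrCl ≥ 85 mL/min.
Set (140 − 51) × 52 × 0.85 / (72 × SCr) = 85
SCr = (140 − 51) × 52 × 0.85 / (72 × 85) = 0.643 mg/dL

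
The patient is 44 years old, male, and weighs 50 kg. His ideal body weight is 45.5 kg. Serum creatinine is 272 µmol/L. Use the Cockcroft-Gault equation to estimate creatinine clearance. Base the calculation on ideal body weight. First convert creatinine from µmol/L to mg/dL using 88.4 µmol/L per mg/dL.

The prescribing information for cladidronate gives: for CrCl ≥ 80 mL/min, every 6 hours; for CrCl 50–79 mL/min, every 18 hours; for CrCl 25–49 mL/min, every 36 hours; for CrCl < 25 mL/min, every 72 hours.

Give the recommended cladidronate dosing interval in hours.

SCr = 272 / 88.4 = 3.077 mg/dL
CrCl = (140 − 44) × 45.5 / (72 × 3.077) = 4368.0 / 221.54 ≈ 19.7 mL/min
CrCl ≈ 20 mL/min → bracket < 25 mL/min → every 72 hours.

every 72 hours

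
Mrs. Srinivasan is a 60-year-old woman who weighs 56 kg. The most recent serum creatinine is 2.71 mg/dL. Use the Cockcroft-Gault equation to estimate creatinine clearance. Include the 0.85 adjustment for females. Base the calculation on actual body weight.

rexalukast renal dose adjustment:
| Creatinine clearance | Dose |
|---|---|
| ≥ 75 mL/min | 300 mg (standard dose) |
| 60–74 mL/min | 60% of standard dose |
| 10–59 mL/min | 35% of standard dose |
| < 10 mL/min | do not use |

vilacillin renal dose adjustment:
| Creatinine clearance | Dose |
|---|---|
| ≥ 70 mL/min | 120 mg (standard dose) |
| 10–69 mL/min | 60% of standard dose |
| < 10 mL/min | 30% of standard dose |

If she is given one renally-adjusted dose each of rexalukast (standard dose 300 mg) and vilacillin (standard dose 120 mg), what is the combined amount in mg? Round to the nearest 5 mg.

175 mg

CrCl = (140 − 60) × 56 / (72 × 2.71) × 0.85 = 4480.0 / 195.12 × 0.85 ≈ 19.5 mL/min
CrCl ≈ 20 mL/min.
rexalukast: 10–59 mL/min → 35% of 300 mg = 105 mg.
vilacillin: 10–69 mL/min → 60% of 120 mg = 72 mg.
Total = 105 + 72 = 177 mg.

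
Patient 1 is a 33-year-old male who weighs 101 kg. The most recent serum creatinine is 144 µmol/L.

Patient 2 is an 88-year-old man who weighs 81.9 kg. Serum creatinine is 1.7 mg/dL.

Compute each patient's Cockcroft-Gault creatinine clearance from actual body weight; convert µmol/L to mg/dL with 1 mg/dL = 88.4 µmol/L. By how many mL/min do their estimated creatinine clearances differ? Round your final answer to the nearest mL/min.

57 mL/min

Patient 1: SCr = 144 / 88.4 = 1.629 mg/dL
Patient 1: CrCl = (140 − 33) × 101 / (72 × 1.629) = 10807.0 / 117.29 ≈ 92.1 mL/min
Patient 2: CrCl = (140 − 88) × 81.9 / (72 × 1.7) = 4258.8 / 122.40 ≈ 34.8 mL/min
|92.1 − 34.8| = 57.3 mL/min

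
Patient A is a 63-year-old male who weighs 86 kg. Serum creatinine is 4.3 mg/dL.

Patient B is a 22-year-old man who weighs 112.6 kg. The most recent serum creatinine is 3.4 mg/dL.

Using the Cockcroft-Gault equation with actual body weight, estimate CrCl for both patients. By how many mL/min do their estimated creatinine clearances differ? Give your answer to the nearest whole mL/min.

33 mL/min

Patient A: CrCl = (140 − 63) × 86 / (72 × 4.3) = 6622.0 / 309.60 ≈ 21.4 mL/min
Patient B: CrCl = (140 − 22) × 112.6 / (72 × 3.4) = 13286.8 / 244.80 ≈ 54.3 mL/min
|21.4 − 54.3| = 32.9 mL/min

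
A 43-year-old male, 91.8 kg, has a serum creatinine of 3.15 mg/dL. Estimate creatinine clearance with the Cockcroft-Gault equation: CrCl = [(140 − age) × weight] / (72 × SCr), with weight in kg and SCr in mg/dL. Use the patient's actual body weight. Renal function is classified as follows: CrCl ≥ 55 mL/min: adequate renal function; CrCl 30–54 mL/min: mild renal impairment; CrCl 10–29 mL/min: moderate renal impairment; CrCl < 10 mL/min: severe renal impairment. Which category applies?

mild renal impairment

CrCl = (140 − 43) × 91.8 / (72 × 3.15) = 8904.6 / 226.80 ≈ 39.3 mL/min
39 mL/min falls in the 'mild renal impairment' range.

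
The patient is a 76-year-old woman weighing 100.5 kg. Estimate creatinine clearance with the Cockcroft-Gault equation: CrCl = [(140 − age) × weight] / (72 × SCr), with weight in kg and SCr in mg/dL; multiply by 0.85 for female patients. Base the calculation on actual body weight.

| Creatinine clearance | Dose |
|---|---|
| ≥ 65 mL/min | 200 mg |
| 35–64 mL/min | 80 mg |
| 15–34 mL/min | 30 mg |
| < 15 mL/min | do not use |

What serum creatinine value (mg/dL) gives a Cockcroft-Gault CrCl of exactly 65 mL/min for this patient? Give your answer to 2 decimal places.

Standard dose requires CrCl ≥ 65 mL/min.
Set (140 − 76) × 100.5 × 0.85 / (72 × SCr) = 65
SCr = (140 − 76) × 100.5 × 0.85 / (72 × 65) = 1.168 mg/dL

1.17 mg/dL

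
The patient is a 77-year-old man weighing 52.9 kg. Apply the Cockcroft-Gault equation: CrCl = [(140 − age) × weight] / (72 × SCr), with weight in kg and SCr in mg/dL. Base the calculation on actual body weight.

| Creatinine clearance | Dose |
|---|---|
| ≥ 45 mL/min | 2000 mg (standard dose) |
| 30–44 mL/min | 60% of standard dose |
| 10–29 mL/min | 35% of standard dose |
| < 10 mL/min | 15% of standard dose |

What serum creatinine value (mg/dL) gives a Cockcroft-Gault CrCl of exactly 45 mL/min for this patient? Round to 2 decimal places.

1.03 mg/dL

Standard dose requires CrCl ≥ 45 mL/min.
Set (140 − 77) × 52.9 / (72 × SCr) = 45
SCr = (140 − 77) × 52.9 / (72 × 45) = 1.029 mg/dL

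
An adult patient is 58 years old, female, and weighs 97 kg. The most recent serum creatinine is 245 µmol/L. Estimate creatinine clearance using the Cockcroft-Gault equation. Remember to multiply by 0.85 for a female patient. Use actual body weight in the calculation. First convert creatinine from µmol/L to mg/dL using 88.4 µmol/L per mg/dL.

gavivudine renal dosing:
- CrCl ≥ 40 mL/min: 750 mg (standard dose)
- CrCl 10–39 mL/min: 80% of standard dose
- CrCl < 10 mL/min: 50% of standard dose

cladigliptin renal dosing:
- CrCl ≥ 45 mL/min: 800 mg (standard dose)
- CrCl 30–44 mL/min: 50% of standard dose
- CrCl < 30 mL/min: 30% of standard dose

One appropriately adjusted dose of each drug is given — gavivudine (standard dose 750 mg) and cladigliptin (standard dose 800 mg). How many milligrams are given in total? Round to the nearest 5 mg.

1000 mg

SCr = 245 / 88.4 = 2.771 mg/dL
CrCl = (140 − 58) × 97 / (72 × 2.771) × 0.85 = 7954.0 / 199.51 × 0.85 ≈ 33.9 mL/min
CrCl ≈ 34 mL/min.
gavivudine: 10–39 mL/min → 80% of 750 mg = 600 mg.
cladigliptin: 30–44 mL/min → 50% of 800 mg = 400 mg.
Total = 600 + 400 = 1000 mg.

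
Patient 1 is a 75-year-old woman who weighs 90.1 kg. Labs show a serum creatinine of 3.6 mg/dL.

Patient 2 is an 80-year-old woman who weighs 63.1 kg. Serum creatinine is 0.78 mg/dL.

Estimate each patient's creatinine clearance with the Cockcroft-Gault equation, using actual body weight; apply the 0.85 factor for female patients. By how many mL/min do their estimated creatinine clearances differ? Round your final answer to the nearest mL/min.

Patient 1: CrCl = (140 − 75) × 90.1 / (72 × 3.6) × 0.85 = 5856.5 / 259.20 × 0.85 ≈ 19.2 mL/min
Patient 2: CrCl = (140 − 80) × 63.1 / (72 × 0.78) × 0.85 = 3786.0 / 56.16 × 0.85 ≈ 57.3 mL/min
|19.2 − 57.3| = 38.1 mL/min

38 mL/min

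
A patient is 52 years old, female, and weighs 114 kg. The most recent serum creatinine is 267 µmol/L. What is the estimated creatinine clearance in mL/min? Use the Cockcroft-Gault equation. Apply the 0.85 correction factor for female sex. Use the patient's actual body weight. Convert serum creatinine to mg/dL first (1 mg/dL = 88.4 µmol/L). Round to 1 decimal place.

39.2 mL/min

SCr = 267 / 88.4 = 3.02 mg/dL
CrCl = (140 − 52) × 114 / (72 × 3.02) × 0.85 = 10032.0 / 217.44 × 0.85 ≈ 39.2 mL/min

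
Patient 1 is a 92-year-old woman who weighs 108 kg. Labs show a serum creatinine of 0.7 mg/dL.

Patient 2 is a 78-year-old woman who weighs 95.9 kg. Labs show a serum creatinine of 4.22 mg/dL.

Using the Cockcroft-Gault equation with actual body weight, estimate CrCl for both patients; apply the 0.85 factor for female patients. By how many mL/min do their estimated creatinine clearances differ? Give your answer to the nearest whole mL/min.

71 mL/min

Patient 1: CrCl = (140 − 92) × 108 / (72 × 0.7) × 0.85 = 5184.0 / 50.40 × 0.85 ≈ 87.4 mL/min
Patient 2: CrCl = (140 − 78) × 95.9 / (72 × 4.22) × 0.85 = 5945.8 / 303.84 × 0.85 ≈ 16.6 mL/min
|87.4 − 16.6| = 70.8 mL/min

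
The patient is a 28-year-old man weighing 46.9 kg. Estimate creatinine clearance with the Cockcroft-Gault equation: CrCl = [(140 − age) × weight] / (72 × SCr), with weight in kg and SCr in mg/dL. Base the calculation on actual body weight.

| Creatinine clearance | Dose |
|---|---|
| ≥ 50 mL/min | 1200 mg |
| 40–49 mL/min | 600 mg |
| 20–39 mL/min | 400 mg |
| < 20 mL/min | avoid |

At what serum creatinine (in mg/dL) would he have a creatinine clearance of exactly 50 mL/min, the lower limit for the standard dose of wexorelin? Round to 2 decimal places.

Standard dose requires CrCl ≥ 50 mL/min.
Set (140 − 28) × 46.9 / (72 × SCr) = 50
SCr = (140 − 28) × 46.9 / (72 × 50) = 1.459 mg/dL

1.46 mg/dL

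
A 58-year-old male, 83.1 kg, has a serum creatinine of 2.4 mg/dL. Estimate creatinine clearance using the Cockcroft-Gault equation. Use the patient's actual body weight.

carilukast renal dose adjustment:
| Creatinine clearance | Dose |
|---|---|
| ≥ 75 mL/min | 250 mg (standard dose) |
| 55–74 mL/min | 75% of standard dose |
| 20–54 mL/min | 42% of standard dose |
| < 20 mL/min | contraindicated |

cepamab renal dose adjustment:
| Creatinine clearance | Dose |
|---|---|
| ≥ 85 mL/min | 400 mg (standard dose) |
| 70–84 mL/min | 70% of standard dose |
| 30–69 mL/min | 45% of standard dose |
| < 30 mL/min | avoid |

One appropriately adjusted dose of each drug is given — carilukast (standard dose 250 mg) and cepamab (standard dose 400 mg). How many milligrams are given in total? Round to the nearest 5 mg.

CrCl = (140 − 58) × 83.1 / (72 × 2.4) = 6814.2 / 172.80 ≈ 39.4 mL/min
CrCl ≈ 39 mL/min.
carilukast: 20–54 mL/min → 42% of 250 mg = 105 mg.
cepamab: 30–69 mL/min → 45% of 400 mg = 180 mg.
Total = 105 + 180 = 285 mg.

285 mg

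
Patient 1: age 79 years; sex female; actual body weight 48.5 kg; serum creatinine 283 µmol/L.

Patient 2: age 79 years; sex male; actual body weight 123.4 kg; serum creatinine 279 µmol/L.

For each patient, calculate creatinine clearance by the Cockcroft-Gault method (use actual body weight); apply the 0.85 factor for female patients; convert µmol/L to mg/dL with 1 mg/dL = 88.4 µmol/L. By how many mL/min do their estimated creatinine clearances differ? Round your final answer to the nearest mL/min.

Patient 1: SCr = 283 / 88.4 = 3.201 mg/dL
Patient 1: CrCl = (140 − 79) × 48.5 / (72 × 3.201) × 0.85 = 2958.5 / 230.47 × 0.85 ≈ 10.9 mL/min
Patient 2: SCr = 279 / 88.4 = 3.156 mg/dL
Patient 2: CrCl = (140 − 79) × 123.4 / (72 × 3.156) = 7527.4 / 227.23 ≈ 33.1 mL/min
|10.9 − 33.1| = 22.2 mL/min

22 mL/min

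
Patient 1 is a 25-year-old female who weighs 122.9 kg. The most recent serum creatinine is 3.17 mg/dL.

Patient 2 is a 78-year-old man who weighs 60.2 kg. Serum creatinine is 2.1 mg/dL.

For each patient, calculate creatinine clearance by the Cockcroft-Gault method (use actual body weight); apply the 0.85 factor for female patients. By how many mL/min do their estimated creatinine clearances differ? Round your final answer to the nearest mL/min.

28 mL/min

Patient 1: CrCl = (140 − 25) × 122.9 / (72 × 3.17) × 0.85 = 14133.5 / 228.24 × 0.85 ≈ 52.6 mL/min
Patient 2: CrCl = (140 − 78) × 60.2 / (72 × 2.1) = 3732.4 / 151.20 ≈ 24.7 mL/min
|52.6 − 24.7| = 27.9 mL/min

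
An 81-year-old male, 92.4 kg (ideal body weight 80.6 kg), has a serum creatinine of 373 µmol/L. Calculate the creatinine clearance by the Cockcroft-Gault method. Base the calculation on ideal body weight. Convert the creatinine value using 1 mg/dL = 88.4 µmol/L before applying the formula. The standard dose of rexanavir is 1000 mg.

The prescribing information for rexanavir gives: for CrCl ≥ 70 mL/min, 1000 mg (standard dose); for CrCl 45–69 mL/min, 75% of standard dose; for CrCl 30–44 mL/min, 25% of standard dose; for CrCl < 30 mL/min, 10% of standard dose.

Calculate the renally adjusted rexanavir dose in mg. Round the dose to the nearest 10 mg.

100 mg

SCr = 373 / 88.4 = 4.219 mg/dL
CrCl = (140 − 81) × 80.6 / (72 × 4.219) = 4755.4 / 303.77 ≈ 15.7 mL/min
CrCl ≈ 16 mL/min → bracket < 30 mL/min.
10% of 1000 mg = 100 mg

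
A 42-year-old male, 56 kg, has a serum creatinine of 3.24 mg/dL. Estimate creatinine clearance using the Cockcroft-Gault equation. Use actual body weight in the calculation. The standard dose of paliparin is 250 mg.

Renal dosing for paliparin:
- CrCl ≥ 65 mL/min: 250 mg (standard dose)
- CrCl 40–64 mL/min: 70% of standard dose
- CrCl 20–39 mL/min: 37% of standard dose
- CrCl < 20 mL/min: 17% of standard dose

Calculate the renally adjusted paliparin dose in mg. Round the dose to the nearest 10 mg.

90 mg

CrCl = (140 − 42) × 56 / (72 × 3.24) = 5488.0 / 233.28 ≈ 23.5 mL/min
CrCl ≈ 24 mL/min → bracket 20–39 mL/min.
37% of 250 mg = 92.5 mg → 90 mg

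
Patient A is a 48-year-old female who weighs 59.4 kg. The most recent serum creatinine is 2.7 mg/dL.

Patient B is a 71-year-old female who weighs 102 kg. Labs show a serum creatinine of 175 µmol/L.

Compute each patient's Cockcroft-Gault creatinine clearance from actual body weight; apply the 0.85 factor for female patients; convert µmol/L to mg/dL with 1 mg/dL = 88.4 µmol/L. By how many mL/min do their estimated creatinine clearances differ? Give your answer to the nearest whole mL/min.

Patient A: CrCl = (140 − 48) × 59.4 / (72 × 2.7) × 0.85 = 5464.8 / 194.40 × 0.85 ≈ 23.9 mL/min
Patient B: SCr = 175 / 88.4 = 1.98 mg/dL
Patient B: CrCl = (140 − 71) × 102 / (72 × 1.98) × 0.85 = 7038.0 / 142.56 × 0.85 ≈ 42.0 mL/min
|23.9 − 42.0| = 18.1 mL/min

18 mL/min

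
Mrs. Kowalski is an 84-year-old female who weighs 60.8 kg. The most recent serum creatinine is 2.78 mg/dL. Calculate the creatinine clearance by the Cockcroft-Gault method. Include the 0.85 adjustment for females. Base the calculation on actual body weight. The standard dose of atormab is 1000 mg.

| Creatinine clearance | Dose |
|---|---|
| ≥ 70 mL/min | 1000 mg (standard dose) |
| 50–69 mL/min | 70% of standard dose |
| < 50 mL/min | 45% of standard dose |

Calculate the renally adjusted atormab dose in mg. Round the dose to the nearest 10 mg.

CrCl = (140 − 84) × 60.8 / (72 × 2.78) × 0.85 = 3404.8 / 200.16 × 0.85 ≈ 14.5 mL/min
CrCl ≈ 14 mL/min → bracket < 50 mL/min.
45% of 1000 mg = 450 mg

450 mg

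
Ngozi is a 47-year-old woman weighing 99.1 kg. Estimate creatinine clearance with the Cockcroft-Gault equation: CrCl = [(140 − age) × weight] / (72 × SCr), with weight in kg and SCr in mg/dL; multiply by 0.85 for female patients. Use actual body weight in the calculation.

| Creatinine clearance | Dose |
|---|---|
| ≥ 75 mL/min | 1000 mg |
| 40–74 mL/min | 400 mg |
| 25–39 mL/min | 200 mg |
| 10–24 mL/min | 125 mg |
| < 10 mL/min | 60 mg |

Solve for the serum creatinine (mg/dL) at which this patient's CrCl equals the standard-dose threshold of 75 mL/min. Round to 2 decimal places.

1.45 mg/dL

Standard dose requires CrCl ≥ 75 mL/min.
Set (140 − 47) × 99.1 × 0.85 / (72 × SCr) = 75
SCr = (140 − 47) × 99.1 × 0.85 / (72 × 75) = 1.451 mg/dL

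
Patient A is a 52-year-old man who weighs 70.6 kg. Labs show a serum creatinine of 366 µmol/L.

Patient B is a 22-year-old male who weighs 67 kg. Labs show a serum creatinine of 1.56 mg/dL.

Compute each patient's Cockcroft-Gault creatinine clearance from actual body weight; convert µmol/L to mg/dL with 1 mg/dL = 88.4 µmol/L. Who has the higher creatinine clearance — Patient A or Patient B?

Patient A: SCr = 366 / 88.4 = 4.14 mg/dL
Patient A: CrCl = (140 − 52) × 70.6 / (72 × 4.14) = 6212.8 / 298.08 ≈ 20.8 mL/min
Patient B: CrCl = (140 − 22) × 67 / (72 × 1.56) = 7906.0 / 112.32 ≈ 70.4 mL/min
20.8 vs 70.4 mL/min → Patient B is higher.

Patient B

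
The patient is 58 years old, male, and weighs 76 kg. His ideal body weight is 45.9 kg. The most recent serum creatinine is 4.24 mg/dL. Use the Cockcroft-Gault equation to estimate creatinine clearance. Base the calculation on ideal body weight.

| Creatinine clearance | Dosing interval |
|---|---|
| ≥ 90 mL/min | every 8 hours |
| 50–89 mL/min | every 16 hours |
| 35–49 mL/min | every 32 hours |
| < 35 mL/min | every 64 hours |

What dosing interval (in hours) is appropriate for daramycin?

CrCl = (140 − 58) × 45.9 / (72 × 4.24) = 3763.8 / 305.28 ≈ 12.3 mL/min
CrCl ≈ 12 mL/min → bracket < 35 mL/min → every 64 hours.

every 64 hours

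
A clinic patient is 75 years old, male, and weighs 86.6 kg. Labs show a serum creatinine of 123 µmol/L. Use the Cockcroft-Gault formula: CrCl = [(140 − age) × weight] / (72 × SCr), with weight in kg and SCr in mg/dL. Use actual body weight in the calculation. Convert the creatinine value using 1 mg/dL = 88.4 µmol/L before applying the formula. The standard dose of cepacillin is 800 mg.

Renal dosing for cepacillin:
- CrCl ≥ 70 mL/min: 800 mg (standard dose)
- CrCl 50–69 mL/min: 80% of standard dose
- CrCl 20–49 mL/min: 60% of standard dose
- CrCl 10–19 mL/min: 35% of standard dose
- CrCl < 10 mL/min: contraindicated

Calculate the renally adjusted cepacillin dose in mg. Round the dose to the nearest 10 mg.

SCr = 123 / 88.4 = 1.391 mg/dL
CrCl = (140 − 75) × 86.6 / (72 × 1.391) = 5629.0 / 100.15 ≈ 56.2 mL/min
CrCl ≈ 56 mL/min → bracket 50–69 mL/min.
80% of 800 mg = 640 mg

640 mg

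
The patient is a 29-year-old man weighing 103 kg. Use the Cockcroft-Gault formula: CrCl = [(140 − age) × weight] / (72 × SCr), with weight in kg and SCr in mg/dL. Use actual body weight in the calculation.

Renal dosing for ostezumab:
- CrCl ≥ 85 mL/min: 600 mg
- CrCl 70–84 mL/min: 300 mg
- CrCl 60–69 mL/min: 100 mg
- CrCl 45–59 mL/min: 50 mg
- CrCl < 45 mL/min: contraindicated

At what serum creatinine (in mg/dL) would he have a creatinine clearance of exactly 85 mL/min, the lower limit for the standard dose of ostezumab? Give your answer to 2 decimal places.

1.87 mg/dL

Standard dose requires CrCl ≥ 85 mL/min.
Set (140 − 29) × 103 / (72 × SCr) = 85
SCr = (140 − 29) × 103 / (72 × 85) = 1.868 mg/dL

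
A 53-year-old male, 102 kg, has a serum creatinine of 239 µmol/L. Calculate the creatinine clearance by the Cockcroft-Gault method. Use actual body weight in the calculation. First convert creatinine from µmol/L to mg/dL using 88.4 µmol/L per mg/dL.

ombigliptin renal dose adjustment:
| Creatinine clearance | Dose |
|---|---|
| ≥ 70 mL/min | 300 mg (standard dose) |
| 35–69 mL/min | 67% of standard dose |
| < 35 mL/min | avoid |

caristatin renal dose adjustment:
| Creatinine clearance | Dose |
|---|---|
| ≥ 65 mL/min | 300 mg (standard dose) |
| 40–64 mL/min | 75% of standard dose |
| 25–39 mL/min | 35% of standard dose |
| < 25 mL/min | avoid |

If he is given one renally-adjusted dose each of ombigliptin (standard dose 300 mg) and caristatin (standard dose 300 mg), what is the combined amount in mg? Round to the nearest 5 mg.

SCr = 239 / 88.4 = 2.704 mg/dL
CrCl = (140 − 53) × 102 / (72 × 2.704) = 8874.0 / 194.69 ≈ 45.6 mL/min
CrCl ≈ 46 mL/min.
ombigliptin: 35–69 mL/min → 67% of 300 mg = 201 mg.
caristatin: 40–64 mL/min → 75% of 300 mg = 225 mg.
Total = 201 + 225 = 426 mg.

425 mg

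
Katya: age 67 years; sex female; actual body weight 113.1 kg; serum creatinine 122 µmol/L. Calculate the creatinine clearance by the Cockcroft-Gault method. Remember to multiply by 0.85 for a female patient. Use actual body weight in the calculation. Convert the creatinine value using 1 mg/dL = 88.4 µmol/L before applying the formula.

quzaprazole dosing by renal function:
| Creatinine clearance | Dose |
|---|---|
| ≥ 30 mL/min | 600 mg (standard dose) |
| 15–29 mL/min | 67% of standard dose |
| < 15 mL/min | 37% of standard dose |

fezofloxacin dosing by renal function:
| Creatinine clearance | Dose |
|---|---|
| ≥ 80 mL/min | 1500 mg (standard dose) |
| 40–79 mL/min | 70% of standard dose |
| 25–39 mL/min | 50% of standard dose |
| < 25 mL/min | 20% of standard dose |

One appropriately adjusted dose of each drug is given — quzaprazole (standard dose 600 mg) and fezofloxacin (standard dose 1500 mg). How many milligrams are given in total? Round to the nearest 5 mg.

1650 mg

SCr = 122 / 88.4 = 1.38 mg/dL
CrCl = (140 − 67) × 113.1 / (72 × 1.38) × 0.85 = 8256.3 / 99.36 × 0.85 ≈ 70.6 mL/min
CrCl ≈ 71 mL/min.
quzaprazole: ≥ 30 mL/min → 100% of 600 mg = 600 mg.
fezofloxacin: 40–79 mL/min → 70% of 1500 mg = 1050 mg.
Total = 600 + 1050 = 1650 mg.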